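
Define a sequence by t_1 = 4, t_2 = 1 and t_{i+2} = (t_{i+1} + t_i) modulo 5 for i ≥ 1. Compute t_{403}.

0

t_1 = 4, t_2 = 1, t_3 = 0, t_4 = 1, t_5 = 1, t_6 = 2, t_7 = 3, t_8 = 0, t_9 = 3, t_{10} = 3, t_{11} = 1, t_{12} = 4, t_{13} = 0, t_{14} = 4, t_{15} = 4, t_{16} = 3, t_{17} = 2, t_{18} = 0, t_{19} = 2, t_{20} = 2, t_{21} = 4, t_{22} = 1.
Since (t_{21}, t_{22}) = (t_1, t_2) = (4, 1) (two consecutive terms determine the rest), the sequence is periodic with period 20.
(403 - 1) mod 20 = 2, so t_{403} = t_3 = 0.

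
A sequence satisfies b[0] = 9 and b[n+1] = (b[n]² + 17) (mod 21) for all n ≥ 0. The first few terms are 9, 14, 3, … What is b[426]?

12

We have b[0] = 9, b[1] = 14, b[2] = 3, b[3] = 5, b[4] = 0, b[5] = 17, b[6] = 12, b[7] = 14.
Since b[7] = b[1] = 14, the sequence is eventually periodic: after a pre-period of length 1 it cycles with period 6.
For n ≥ 1, b[n] depends only on (n - 1) mod 6. (426 - 1) mod 6 = 5, so b[426] = b[6] = 12.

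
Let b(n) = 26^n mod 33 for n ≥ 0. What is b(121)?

Computing terms: b(0) = 1,  b(1) = 26,  b(2) = 16,  b(3) = 20,  b(4) = 25,  b(5) = 23,  b(6) = 4,  b(7) = 5,  b(8) = 31,  b(9) = 14,  b(10) = 1.
Since b(10) = b(0) = 1, the sequence is periodic with period 10.
So b(121) = b(0 + ((121-0) mod 10)) = b(1) = 26.

26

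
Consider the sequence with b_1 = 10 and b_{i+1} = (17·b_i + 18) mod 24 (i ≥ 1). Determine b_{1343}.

22

b_1 = 10; b_2 = 20; b_3 = 22; b_4 = 8; b_5 = 10.
The sequence repeats with period 4.
So b_{1343} = b_{1 + ((1343-1) mod 4)} = b_3 = 22.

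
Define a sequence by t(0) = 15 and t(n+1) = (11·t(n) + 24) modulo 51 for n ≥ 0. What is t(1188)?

We have t(0) = 15, t(1) = 36, t(2) = 12, t(3) = 3, t(4) = 6, t(5) = 39, t(6) = 45, t(7) = 9, t(8) = 21, t(9) = 0, t(10) = 24, t(11) = 33, t(12) = 30, t(13) = 48, t(14) = 42, t(15) = 27, t(16) = 15.
Since t(16) = t(0) = 15, the sequence is periodic with period 16.
(1188 - 0) mod 16 = 4, so t(1188) = t(4) = 6.

6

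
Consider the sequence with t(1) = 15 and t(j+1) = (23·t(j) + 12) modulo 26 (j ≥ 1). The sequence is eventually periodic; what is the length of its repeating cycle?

6

Computing terms: t(1) = 15; t(2) = 19; t(3) = 7; t(4) = 17; t(5) = 13; t(6) = 25; t(7) = 15.
The sequence repeats with period 6.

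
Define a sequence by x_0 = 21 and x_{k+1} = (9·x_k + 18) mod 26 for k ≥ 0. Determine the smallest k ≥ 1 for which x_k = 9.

x_0 = 21; x_1 = 25; x_2 = 9; x_3 = 21.
Since x_3 = x_0 = 21, the sequence is periodic with period 3.
The value 9 first appears (with k ≥ 1) at x_2.

2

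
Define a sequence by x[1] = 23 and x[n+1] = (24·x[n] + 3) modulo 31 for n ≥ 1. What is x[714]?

x[1] = 23; x[2] = 28; x[3] = 24; x[4] = 21; x[5] = 11; x[6] = 19; x[7] = 25; x[8] = 14; x[9] = 29; x[10] = 17; x[11] = 8; x[12] = 9; x[13] = 2; x[14] = 20; x[15] = 18; x[16] = 1; x[17] = 27; x[18] = 0; x[19] = 3; x[20] = 13; x[21] = 5; x[22] = 30; x[23] = 10; x[24] = 26; x[25] = 7; x[26] = 16; x[27] = 15; x[28] = 22; x[29] = 4; x[30] = 6; x[31] = 23.
The sequence repeats with period 30.
So x[714] = x[1 + ((714-1) mod 30)] = x[24] = 26.

26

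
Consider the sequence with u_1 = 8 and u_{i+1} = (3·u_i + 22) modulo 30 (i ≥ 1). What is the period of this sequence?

4

u_1 = 8; u_2 = 16; u_3 = 10; u_4 = 22; u_5 = 28; u_6 = 16.
Since u_6 = u_2 = 16, the sequence is eventually periodic: after a pre-period of length 1 it cycles with period 4.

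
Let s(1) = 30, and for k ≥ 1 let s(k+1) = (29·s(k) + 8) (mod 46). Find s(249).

28

Listing terms: s(1) = 30; s(2) = 4; s(3) = 32; s(4) = 16; s(5) = 12; s(6) = 34; s(7) = 28; s(8) = 38; s(9) = 6; s(10) = 44; s(11) = 42; s(12) = 30.
Since s(12) = s(1) = 30, the sequence is periodic with period 11.
(249 - 1) mod 11 = 6, so s(249) = s(7) = 28.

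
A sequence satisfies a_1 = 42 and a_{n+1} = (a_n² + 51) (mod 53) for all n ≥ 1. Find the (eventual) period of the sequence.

We have a_1 = 42, a_2 = 13, a_3 = 8, a_4 = 9, a_5 = 26, a_6 = 38, a_7 = 11, a_8 = 13.
Since a_8 = a_2 = 13, the sequence is eventually periodic: after a pre-period of length 1 it cycles with period 6.

6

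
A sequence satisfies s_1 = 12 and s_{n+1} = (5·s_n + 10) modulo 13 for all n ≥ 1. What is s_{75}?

9

Computing terms: s_1 = 12; s_2 = 5; s_3 = 9; s_4 = 3; s_5 = 12.
Since s_5 = s_1 = 12, the sequence is periodic with period 4.
(75 - 1) mod 4 = 2, so s_{75} = s_3 = 9.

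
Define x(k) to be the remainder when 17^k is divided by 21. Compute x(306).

Computing terms: x(0) = 1; x(1) = 17; x(2) = 16; x(3) = 20; x(4) = 4; x(5) = 5; x(6) = 1.
The sequence repeats with period 6.
(306 - 0) mod 6 = 0, so x(306) = x(0) = 1.

1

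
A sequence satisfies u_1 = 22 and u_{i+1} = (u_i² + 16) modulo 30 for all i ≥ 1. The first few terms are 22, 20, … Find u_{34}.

2

Listing terms: u_1 = 22, u_2 = 20, u_3 = 26, u_4 = 2, u_5 = 20.
Since u_5 = u_2 = 20, the sequence is eventually periodic: after a pre-period of length 1 it cycles with period 3.
For i ≥ 2, u_i depends only on (i - 2) mod 3. (34 - 2) mod 3 = 2, so u_{34} = u_4 = 2.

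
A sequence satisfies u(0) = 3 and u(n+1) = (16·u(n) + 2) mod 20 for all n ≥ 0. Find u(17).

2

We have u(0) = 3; u(1) = 10; u(2) = 2; u(3) = 14; u(4) = 6; u(5) = 18; u(6) = 10.
Since u(6) = u(1) = 10, the sequence is eventually periodic: after a pre-period of length 1 it cycles with period 5.
For n ≥ 1, u(n) depends only on (n - 1) mod 5. (17 - 1) mod 5 = 1, so u(17) = u(2) = 2.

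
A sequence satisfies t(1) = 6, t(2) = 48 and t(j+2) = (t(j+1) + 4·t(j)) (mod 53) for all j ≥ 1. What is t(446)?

52

Computing terms: t(1) = 6, t(2) = 48, t(3) = 19, t(4) = 52, t(5) = 22, t(6) = 18, t(7) = 0, t(8) = 19, t(9) = 19, t(10) = 42, t(11) = 12, t(12) = 21, t(13) = 16, t(14) = 47, t(15) = 5, t(16) = 34, t(17) = 1, t(18) = 31, t(19) = 35, t(20) = 0, t(21) = 34, t(22) = 34, t(23) = 11, t(24) = 41, t(25) = 32, t(26) = 37, t(27) = 6, t(28) = 48.
The sequence repeats with period 26.
(446 - 1) mod 26 = 3, so t(446) = t(4) = 52.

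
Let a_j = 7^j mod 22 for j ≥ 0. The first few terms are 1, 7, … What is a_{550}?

1

We have a_0 = 1,  a_1 = 7,  a_2 = 5,  a_3 = 13,  a_4 = 3,  a_5 = 21,  a_6 = 15,  a_7 = 17,  a_8 = 9,  a_9 = 19,  a_{10} = 1.
Since a_{10} = a_0 = 1, the sequence is periodic with period 10.
So a_{550} = a_{0 + ((550-0) mod 10)} = a_0 = 1.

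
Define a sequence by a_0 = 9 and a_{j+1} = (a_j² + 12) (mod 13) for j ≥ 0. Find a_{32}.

3

Listing terms: a_0 = 9, a_1 = 2, a_2 = 3, a_3 = 8, a_4 = 11, a_5 = 3.
Since a_5 = a_2 = 3, the sequence is eventually periodic: after a pre-period of length 2 it cycles with period 3.
For j ≥ 2, a_j depends only on (j - 2) mod 3. (32 - 2) mod 3 = 0, so a_{32} = a_2 = 3.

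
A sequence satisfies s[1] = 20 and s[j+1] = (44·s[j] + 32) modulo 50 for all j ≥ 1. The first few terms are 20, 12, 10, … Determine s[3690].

s[1] = 20,  s[2] = 12,  s[3] = 10,  s[4] = 22,  s[5] = 0,  s[6] = 32,  s[7] = 40,  s[8] = 42,  s[9] = 30,  s[10] = 2,  s[11] = 20.
The sequence repeats with period 10.
(3690 - 1) mod 10 = 9, so s[3690] = s[10] = 2.

2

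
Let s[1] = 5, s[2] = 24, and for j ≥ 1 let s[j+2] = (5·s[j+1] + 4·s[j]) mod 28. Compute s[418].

12

Computing terms: s[1] = 5, s[2] = 24, s[3] = 0, s[4] = 12, s[5] = 4, s[6] = 12, s[7] = 20, s[8] = 8, s[9] = 8, s[10] = 16, s[11] = 0, s[12] = 8, s[13] = 12, s[14] = 8, s[15] = 4, s[16] = 24, s[17] = 24, s[18] = 20, s[19] = 0, s[20] = 24, s[21] = 8, s[22] = 24, s[23] = 12, s[24] = 16, s[25] = 16, s[26] = 4, s[27] = 0, s[28] = 16, s[29] = 24, s[30] = 16, s[31] = 8, s[32] = 20, s[33] = 20, s[34] = 12, s[35] = 0, s[36] = 20, s[37] = 16, s[38] = 20, s[39] = 24, s[40] = 4, s[41] = 4, s[42] = 8, s[43] = 0, s[44] = 4, s[45] = 20, s[46] = 4, s[47] = 16, s[48] = 12, s[49] = 12, s[50] = 24, s[51] = 0.
Since (s[50], s[51]) = (s[2], s[3]) = (24, 0) (two consecutive terms determine the rest), the sequence is eventually periodic: after a pre-period of length 1 it cycles with period 48.
For j ≥ 2, s[j] depends only on (j - 2) mod 48. (418 - 2) mod 48 = 32, so s[418] = s[34] = 12.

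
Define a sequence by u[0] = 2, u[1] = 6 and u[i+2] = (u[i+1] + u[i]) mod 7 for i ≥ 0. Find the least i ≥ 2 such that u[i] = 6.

Computing terms: u[0] = 2,  u[1] = 6,  u[2] = 1,  u[3] = 0,  u[4] = 1,  u[5] = 1,  u[6] = 2,  u[7] = 3,  u[8] = 5,  u[9] = 1,  u[10] = 6,  u[11] = 0,  u[12] = 6,  u[13] = 6,  u[14] = 5,  u[15] = 4,  u[16] = 2,  u[17] = 6.
The sequence repeats with period 16.
The value 6 first appears (with i ≥ 2) at u[10].

10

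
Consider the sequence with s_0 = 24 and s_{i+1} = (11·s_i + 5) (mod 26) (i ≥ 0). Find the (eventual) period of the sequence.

12

Listing terms: s_0 = 24; s_1 = 9; s_2 = 0; s_3 = 5; s_4 = 8; s_5 = 15; s_6 = 14; s_7 = 3; s_8 = 12; s_9 = 7; s_{10} = 4; s_{11} = 23; s_{12} = 24.
The sequence repeats with period 12.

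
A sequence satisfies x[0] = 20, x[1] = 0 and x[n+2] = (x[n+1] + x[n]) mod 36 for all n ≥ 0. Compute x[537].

24

We have x[0] = 20; x[1] = 0; x[2] = 20; x[3] = 20; x[4] = 4; x[5] = 24; x[6] = 28; x[7] = 16; x[8] = 8; x[9] = 24; x[10] = 32; x[11] = 20; x[12] = 16; x[13] = 0; x[14] = 16; x[15] = 16; x[16] = 32; x[17] = 12; x[18] = 8; x[19] = 20; x[20] = 28; x[21] = 12; x[22] = 4; x[23] = 16; x[24] = 20; x[25] = 0.
Since (x[24], x[25]) = (x[0], x[1]) = (20, 0) (two consecutive terms determine the rest), the sequence is periodic with period 24.
(537 - 0) mod 24 = 9, so x[537] = x[9] = 24.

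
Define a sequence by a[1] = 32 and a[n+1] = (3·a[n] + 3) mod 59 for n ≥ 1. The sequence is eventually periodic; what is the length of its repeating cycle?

Listing terms: a[1] = 32,  a[2] = 40,  a[3] = 5,  a[4] = 18,  a[5] = 57,  a[6] = 56,  a[7] = 53,  a[8] = 44,  a[9] = 17,  a[10] = 54,  a[11] = 47,  a[12] = 26,  a[13] = 22,  a[14] = 10,  a[15] = 33,  a[16] = 43,  a[17] = 14,  a[18] = 45,  a[19] = 20,  a[20] = 4,  a[21] = 15,  a[22] = 48,  a[23] = 29,  a[24] = 31,  a[25] = 37,  a[26] = 55,  a[27] = 50,  a[28] = 35,  a[29] = 49,  a[30] = 32.
The sequence repeats with period 29.

29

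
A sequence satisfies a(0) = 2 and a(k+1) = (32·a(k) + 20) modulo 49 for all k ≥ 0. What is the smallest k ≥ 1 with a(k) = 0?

10

Computing terms: a(0) = 2, a(1) = 35, a(2) = 13, a(3) = 44, a(4) = 7, a(5) = 48, a(6) = 37, a(7) = 28, a(8) = 34, a(9) = 30, a(10) = 0, a(11) = 20, a(12) = 23, a(13) = 21, a(14) = 6, a(15) = 16, a(16) = 42, a(17) = 41, a(18) = 9, a(19) = 14, a(20) = 27, a(21) = 2.
Since a(21) = a(0) = 2, the sequence is periodic with period 21.
The value 0 first appears (with k ≥ 1) at a(10).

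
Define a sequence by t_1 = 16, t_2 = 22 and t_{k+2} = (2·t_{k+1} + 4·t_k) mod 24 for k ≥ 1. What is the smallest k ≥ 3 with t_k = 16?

4

Listing terms: t_1 = 16; t_2 = 22; t_3 = 12; t_4 = 16; t_5 = 8; t_6 = 8; t_7 = 0; t_8 = 8; t_9 = 16; t_{10} = 16; t_{11} = 0; t_{12} = 16; t_{13} = 8.
Since (t_{12}, t_{13}) = (t_4, t_5) = (16, 8) (two consecutive terms determine the rest), the sequence is eventually periodic: after a pre-period of length 3 it cycles with period 8.
The value 16 first appears (with k ≥ 3) at t_4.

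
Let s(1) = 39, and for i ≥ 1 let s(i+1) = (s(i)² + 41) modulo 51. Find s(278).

Listing terms: s(1) = 39, s(2) = 32, s(3) = 45, s(4) = 26, s(5) = 3, s(6) = 50, s(7) = 42, s(8) = 20, s(9) = 33, s(10) = 8, s(11) = 3.
Since s(11) = s(5) = 3, the sequence is eventually periodic: after a pre-period of length 4 it cycles with period 6.
For i ≥ 5, s(i) depends only on (i - 5) mod 6. (278 - 5) mod 6 = 3, so s(278) = s(8) = 20.

20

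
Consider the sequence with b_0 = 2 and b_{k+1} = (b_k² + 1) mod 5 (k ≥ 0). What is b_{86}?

1

Listing terms: b_0 = 2, b_1 = 0, b_2 = 1, b_3 = 2.
Since b_3 = b_0 = 2, the sequence is periodic with period 3.
So b_{86} = b_{0 + ((86-0) mod 3)} = b_2 = 1.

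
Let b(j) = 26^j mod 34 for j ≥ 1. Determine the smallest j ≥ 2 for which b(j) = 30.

2

Listing terms: b(1) = 26,  b(2) = 30,  b(3) = 32,  b(4) = 16,  b(5) = 8,  b(6) = 4,  b(7) = 2,  b(8) = 18,  b(9) = 26.
Since b(9) = b(1) = 26, the sequence is periodic with period 8.
The value 30 first appears (with j ≥ 2) at b(2).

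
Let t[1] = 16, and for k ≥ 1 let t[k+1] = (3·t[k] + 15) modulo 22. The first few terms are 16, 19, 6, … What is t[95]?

4

Listing terms: t[1] = 16, t[2] = 19, t[3] = 6, t[4] = 11, t[5] = 4, t[6] = 5, t[7] = 8, t[8] = 17, t[9] = 0, t[10] = 15, t[11] = 16.
Since t[11] = t[1] = 16, the sequence is periodic with period 10.
So t[95] = t[1 + ((95-1) mod 10)] = t[5] = 4.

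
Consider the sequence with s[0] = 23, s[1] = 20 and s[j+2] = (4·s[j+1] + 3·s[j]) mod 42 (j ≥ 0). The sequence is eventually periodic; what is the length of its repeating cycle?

42

We have s[0] = 23; s[1] = 20; s[2] = 23; s[3] = 26; s[4] = 5; s[5] = 14; s[6] = 29; s[7] = 32; s[8] = 5; s[9] = 32; s[10] = 17; s[11] = 38; s[12] = 35; s[13] = 2; s[14] = 29; s[15] = 38; s[16] = 29; s[17] = 20; s[18] = 41; s[19] = 14; s[20] = 11; s[21] = 2; s[22] = 41; s[23] = 2; s[24] = 5; s[25] = 26; s[26] = 35; s[27] = 8; s[28] = 11; s[29] = 26; s[30] = 11; s[31] = 38; s[32] = 17; s[33] = 14; s[34] = 23; s[35] = 8; s[36] = 17; s[37] = 8; s[38] = 41; s[39] = 20; s[40] = 35; s[41] = 32; s[42] = 23; s[43] = 20.
The sequence repeats with period 42.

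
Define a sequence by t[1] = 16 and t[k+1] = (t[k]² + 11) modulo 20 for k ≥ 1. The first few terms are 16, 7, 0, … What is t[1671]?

We have t[1] = 16, t[2] = 7, t[3] = 0, t[4] = 11, t[5] = 12, t[6] = 15, t[7] = 16.
Since t[7] = t[1] = 16, the sequence is periodic with period 6.
(1671 - 1) mod 6 = 2, so t[1671] = t[3] = 0.

0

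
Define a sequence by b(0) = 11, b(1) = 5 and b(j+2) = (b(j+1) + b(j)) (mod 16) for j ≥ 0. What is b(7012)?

5

b(0) = 11, b(1) = 5, b(2) = 0, b(3) = 5, b(4) = 5, b(5) = 10, b(6) = 15, b(7) = 9, b(8) = 8, b(9) = 1, b(10) = 9, b(11) = 10, b(12) = 3, b(13) = 13, b(14) = 0, b(15) = 13, b(16) = 13, b(17) = 10, b(18) = 7, b(19) = 1, b(20) = 8, b(21) = 9, b(22) = 1, b(23) = 10, b(24) = 11, b(25) = 5.
The sequence repeats with period 24.
So b(7012) = b(0 + ((7012-0) mod 24)) = b(4) = 5.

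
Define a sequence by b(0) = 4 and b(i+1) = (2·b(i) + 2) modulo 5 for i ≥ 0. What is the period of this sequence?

We have b(0) = 4,  b(1) = 0,  b(2) = 2,  b(3) = 1,  b(4) = 4.
The sequence repeats with period 4.

4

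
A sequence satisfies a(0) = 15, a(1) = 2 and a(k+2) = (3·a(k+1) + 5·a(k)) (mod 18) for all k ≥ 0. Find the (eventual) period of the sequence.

We have a(0) = 15; a(1) = 2; a(2) = 9; a(3) = 1; a(4) = 12; a(5) = 5; a(6) = 3; a(7) = 16; a(8) = 9; a(9) = 17; a(10) = 6; a(11) = 13; a(12) = 15; a(13) = 2.
The sequence repeats with period 12.

12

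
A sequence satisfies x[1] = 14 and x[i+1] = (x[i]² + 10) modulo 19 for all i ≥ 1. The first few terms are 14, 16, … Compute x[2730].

Listing terms: x[1] = 14, x[2] = 16, x[3] = 0, x[4] = 10, x[5] = 15, x[6] = 7, x[7] = 2, x[8] = 14.
Since x[8] = x[1] = 14, the sequence is periodic with period 7.
So x[2730] = x[1 + ((2730-1) mod 7)] = x[7] = 2.

2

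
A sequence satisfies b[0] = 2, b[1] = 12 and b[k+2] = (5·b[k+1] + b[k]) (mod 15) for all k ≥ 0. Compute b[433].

Computing terms: b[0] = 2,  b[1] = 12,  b[2] = 2,  b[3] = 7,  b[4] = 7,  b[5] = 12,  b[6] = 7,  b[7] = 2,  b[8] = 2,  b[9] = 12.
The sequence repeats with period 8.
(433 - 0) mod 8 = 1, so b[433] = b[1] = 12.

12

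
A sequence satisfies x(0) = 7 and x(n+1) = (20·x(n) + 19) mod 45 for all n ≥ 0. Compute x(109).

We have x(0) = 7; x(1) = 24; x(2) = 4; x(3) = 9; x(4) = 19; x(5) = 39; x(6) = 34; x(7) = 24.
Since x(7) = x(1) = 24, the sequence is eventually periodic: after a pre-period of length 1 it cycles with period 6.
For n ≥ 1, x(n) depends only on (n - 1) mod 6. (109 - 1) mod 6 = 0, so x(109) = x(1) = 24.

24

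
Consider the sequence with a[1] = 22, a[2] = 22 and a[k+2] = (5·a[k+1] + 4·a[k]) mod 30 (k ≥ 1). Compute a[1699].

We have a[1] = 22, a[2] = 22, a[3] = 18, a[4] = 28, a[5] = 2, a[6] = 2, a[7] = 18, a[8] = 8, a[9] = 22, a[10] = 22.
The sequence repeats with period 8.
So a[1699] = a[1 + ((1699-1) mod 8)] = a[3] = 18.

18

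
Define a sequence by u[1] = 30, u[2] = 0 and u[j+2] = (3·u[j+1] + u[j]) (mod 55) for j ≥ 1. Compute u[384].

20

We have u[1] = 30, u[2] = 0, u[3] = 30, u[4] = 35, u[5] = 25, u[6] = 0, u[7] = 25, u[8] = 20, u[9] = 30, u[10] = 0.
Since (u[9], u[10]) = (u[1], u[2]) = (30, 0) (two consecutive terms determine the rest), the sequence is periodic with period 8.
So u[384] = u[1 + ((384-1) mod 8)] = u[8] = 20.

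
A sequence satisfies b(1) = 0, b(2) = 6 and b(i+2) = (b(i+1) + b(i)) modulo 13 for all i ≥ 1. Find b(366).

b(1) = 0,  b(2) = 6,  b(3) = 6,  b(4) = 12,  b(5) = 5,  b(6) = 4,  b(7) = 9,  b(8) = 0,  b(9) = 9,  b(10) = 9,  b(11) = 5,  b(12) = 1,  b(13) = 6,  b(14) = 7,  b(15) = 0,  b(16) = 7,  b(17) = 7,  b(18) = 1,  b(19) = 8,  b(20) = 9,  b(21) = 4,  b(22) = 0,  b(23) = 4,  b(24) = 4,  b(25) = 8,  b(26) = 12,  b(27) = 7,  b(28) = 6,  b(29) = 0,  b(30) = 6.
The sequence repeats with period 28.
So b(366) = b(1 + ((366-1) mod 28)) = b(2) = 6.

6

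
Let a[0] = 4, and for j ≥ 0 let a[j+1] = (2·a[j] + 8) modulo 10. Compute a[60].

a[0] = 4; a[1] = 6; a[2] = 0; a[3] = 8; a[4] = 4.
The sequence repeats with period 4.
(60 - 0) mod 4 = 0, so a[60] = a[0] = 4.

4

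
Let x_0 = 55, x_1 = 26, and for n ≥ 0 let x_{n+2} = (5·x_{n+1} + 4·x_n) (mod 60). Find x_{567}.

x_0 = 55, x_1 = 26, x_2 = 50, x_3 = 54, x_4 = 50, x_5 = 46, x_6 = 10, x_7 = 54, x_8 = 10, x_9 = 26, x_{10} = 50.
Since (x_9, x_{10}) = (x_1, x_2) = (26, 50) (two consecutive terms determine the rest), the sequence is eventually periodic: after a pre-period of length 1 it cycles with period 8.
For n ≥ 1, x_n depends only on (n - 1) mod 8. (567 - 1) mod 8 = 6, so x_{567} = x_7 = 54.

54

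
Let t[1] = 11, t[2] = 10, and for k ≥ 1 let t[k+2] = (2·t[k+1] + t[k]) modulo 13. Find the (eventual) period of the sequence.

We have t[1] = 11; t[2] = 10; t[3] = 5; t[4] = 7; t[5] = 6; t[6] = 6; t[7] = 5; t[8] = 3; t[9] = 11; t[10] = 12; t[11] = 9; t[12] = 4; t[13] = 4; t[14] = 12; t[15] = 2; t[16] = 3; t[17] = 8; t[18] = 6; t[19] = 7; t[20] = 7; t[21] = 8; t[22] = 10; t[23] = 2; t[24] = 1; t[25] = 4; t[26] = 9; t[27] = 9; t[28] = 1; t[29] = 11; t[30] = 10.
The sequence repeats with period 28.

28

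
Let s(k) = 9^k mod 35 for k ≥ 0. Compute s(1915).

Computing terms: s(0) = 1, s(1) = 9, s(2) = 11, s(3) = 29, s(4) = 16, s(5) = 4, s(6) = 1.
Since s(6) = s(0) = 1, the sequence is periodic with period 6.
So s(1915) = s(0 + ((1915-0) mod 6)) = s(1) = 9.

9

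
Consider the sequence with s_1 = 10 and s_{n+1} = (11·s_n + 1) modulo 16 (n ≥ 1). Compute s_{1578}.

15

We have s_1 = 10,  s_2 = 15,  s_3 = 6,  s_4 = 3,  s_5 = 2,  s_6 = 7,  s_7 = 14,  s_8 = 11,  s_9 = 10.
The sequence repeats with period 8.
(1578 - 1) mod 8 = 1, so s_{1578} = s_2 = 15.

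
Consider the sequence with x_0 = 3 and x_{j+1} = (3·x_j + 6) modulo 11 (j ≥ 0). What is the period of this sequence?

Listing terms: x_0 = 3,  x_1 = 4,  x_2 = 7,  x_3 = 5,  x_4 = 10,  x_5 = 3.
Since x_5 = x_0 = 3, the sequence is periodic with period 5.

5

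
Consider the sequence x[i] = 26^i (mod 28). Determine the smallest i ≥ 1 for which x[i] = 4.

x[0] = 1,  x[1] = 26,  x[2] = 4,  x[3] = 20,  x[4] = 16,  x[5] = 24,  x[6] = 8,  x[7] = 12,  x[8] = 4.
Since x[8] = x[2] = 4, the sequence is eventually periodic: after a pre-period of length 2 it cycles with period 6.
The value 4 first appears (with i ≥ 1) at x[2].

2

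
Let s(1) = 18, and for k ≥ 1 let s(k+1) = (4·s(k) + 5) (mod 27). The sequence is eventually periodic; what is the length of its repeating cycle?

27

Listing terms: s(1) = 18, s(2) = 23, s(3) = 16, s(4) = 15, s(5) = 11, s(6) = 22, s(7) = 12, s(8) = 26, s(9) = 1, s(10) = 9, s(11) = 14, s(12) = 7, s(13) = 6, s(14) = 2, s(15) = 13, s(16) = 3, s(17) = 17, s(18) = 19, s(19) = 0, s(20) = 5, s(21) = 25, s(22) = 24, s(23) = 20, s(24) = 4, s(25) = 21, s(26) = 8, s(27) = 10, s(28) = 18.
The sequence repeats with period 27.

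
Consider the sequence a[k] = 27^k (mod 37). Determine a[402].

1

We have a[1] = 27, a[2] = 26, a[3] = 36, a[4] = 10, a[5] = 11, a[6] = 1, a[7] = 27.
The sequence repeats with period 6.
So a[402] = a[1 + ((402-1) mod 6)] = a[6] = 1.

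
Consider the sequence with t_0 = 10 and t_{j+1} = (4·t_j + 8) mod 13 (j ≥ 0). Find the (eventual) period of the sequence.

6

t_0 = 10, t_1 = 9, t_2 = 5, t_3 = 2, t_4 = 3, t_5 = 7, t_6 = 10.
The sequence repeats with period 6.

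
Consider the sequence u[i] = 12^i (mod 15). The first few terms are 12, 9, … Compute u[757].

We have u[1] = 12; u[2] = 9; u[3] = 3; u[4] = 6; u[5] = 12.
Since u[5] = u[1] = 12, the sequence is periodic with period 4.
(757 - 1) mod 4 = 0, so u[757] = u[1] = 12.

12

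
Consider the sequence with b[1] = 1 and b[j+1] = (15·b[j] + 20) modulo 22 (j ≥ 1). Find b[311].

We have b[1] = 1; b[2] = 13; b[3] = 17; b[4] = 11; b[5] = 9; b[6] = 1.
Since b[6] = b[1] = 1, the sequence is periodic with period 5.
So b[311] = b[1 + ((311-1) mod 5)] = b[1] = 1.

1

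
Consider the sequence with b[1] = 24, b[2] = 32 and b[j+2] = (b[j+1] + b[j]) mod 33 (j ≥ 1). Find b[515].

b[1] = 24; b[2] = 32; b[3] = 23; b[4] = 22; b[5] = 12; b[6] = 1; b[7] = 13; b[8] = 14; b[9] = 27; b[10] = 8; b[11] = 2; b[12] = 10; b[13] = 12; b[14] = 22; b[15] = 1; b[16] = 23; b[17] = 24; b[18] = 14; b[19] = 5; b[20] = 19; b[21] = 24; b[22] = 10; b[23] = 1; b[24] = 11; b[25] = 12; b[26] = 23; b[27] = 2; b[28] = 25; b[29] = 27; b[30] = 19; b[31] = 13; b[32] = 32; b[33] = 12; b[34] = 11; b[35] = 23; b[36] = 1; b[37] = 24; b[38] = 25; b[39] = 16; b[40] = 8; b[41] = 24; b[42] = 32.
Since (b[41], b[42]) = (b[1], b[2]) = (24, 32) (two consecutive terms determine the rest), the sequence is periodic with period 40.
So b[515] = b[1 + ((515-1) mod 40)] = b[35] = 23.

23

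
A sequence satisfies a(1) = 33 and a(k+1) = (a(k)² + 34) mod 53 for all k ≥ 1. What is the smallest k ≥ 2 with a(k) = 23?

4

a(1) = 33, a(2) = 10, a(3) = 28, a(4) = 23, a(5) = 33.
Since a(5) = a(1) = 33, the sequence is periodic with period 4.
The value 23 first appears (with k ≥ 2) at a(4).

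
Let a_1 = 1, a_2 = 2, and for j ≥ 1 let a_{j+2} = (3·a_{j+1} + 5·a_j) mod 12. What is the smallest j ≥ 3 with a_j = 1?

Computing terms: a_1 = 1; a_2 = 2; a_3 = 11; a_4 = 7; a_5 = 4; a_6 = 11; a_7 = 5; a_8 = 10; a_9 = 7; a_{10} = 11; a_{11} = 8; a_{12} = 7; a_{13} = 1; a_{14} = 2.
Since (a_{13}, a_{14}) = (a_1, a_2) = (1, 2) (two consecutive terms determine the rest), the sequence is periodic with period 12.
The value 1 next appears (with j ≥ 3) at a_{13}.

13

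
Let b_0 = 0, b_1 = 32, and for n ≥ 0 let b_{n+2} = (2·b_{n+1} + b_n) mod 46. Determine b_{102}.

8

Computing terms: b_0 = 0,  b_1 = 32,  b_2 = 18,  b_3 = 22,  b_4 = 16,  b_5 = 8,  b_6 = 32,  b_7 = 26,  b_8 = 38,  b_9 = 10,  b_{10} = 12,  b_{11} = 34,  b_{12} = 34,  b_{13} = 10,  b_{14} = 8,  b_{15} = 26,  b_{16} = 14,  b_{17} = 8,  b_{18} = 30,  b_{19} = 22,  b_{20} = 28,  b_{21} = 32,  b_{22} = 0,  b_{23} = 32.
The sequence repeats with period 22.
(102 - 0) mod 22 = 14, so b_{102} = b_{14} = 8.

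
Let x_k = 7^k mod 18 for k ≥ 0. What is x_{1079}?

Computing terms: x_0 = 1, x_1 = 7, x_2 = 13, x_3 = 1.
Since x_3 = x_0 = 1, the sequence is periodic with period 3.
So x_{1079} = x_{0 + ((1079-0) mod 3)} = x_2 = 13.

13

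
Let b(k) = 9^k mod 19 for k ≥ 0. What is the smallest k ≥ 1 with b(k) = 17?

8

Listing terms: b(0) = 1, b(1) = 9, b(2) = 5, b(3) = 7, b(4) = 6, b(5) = 16, b(6) = 11, b(7) = 4, b(8) = 17, b(9) = 1.
The sequence repeats with period 9.
The value 17 first appears (with k ≥ 1) at b(8).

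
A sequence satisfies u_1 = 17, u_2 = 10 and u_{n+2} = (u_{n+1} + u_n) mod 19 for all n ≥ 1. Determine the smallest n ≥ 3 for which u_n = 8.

3

Listing terms: u_1 = 17; u_2 = 10; u_3 = 8; u_4 = 18; u_5 = 7; u_6 = 6; u_7 = 13; u_8 = 0; u_9 = 13; u_{10} = 13; u_{11} = 7; u_{12} = 1; u_{13} = 8; u_{14} = 9; u_{15} = 17; u_{16} = 7; u_{17} = 5; u_{18} = 12; u_{19} = 17; u_{20} = 10.
The sequence repeats with period 18.
The value 8 first appears (with n ≥ 3) at u_3.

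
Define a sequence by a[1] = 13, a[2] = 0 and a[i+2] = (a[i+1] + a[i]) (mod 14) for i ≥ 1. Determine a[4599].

9

We have a[1] = 13,  a[2] = 0,  a[3] = 13,  a[4] = 13,  a[5] = 12,  a[6] = 11,  a[7] = 9,  a[8] = 6,  a[9] = 1,  a[10] = 7,  a[11] = 8,  a[12] = 1,  a[13] = 9,  a[14] = 10,  a[15] = 5,  a[16] = 1,  a[17] = 6,  a[18] = 7,  a[19] = 13,  a[20] = 6,  a[21] = 5,  a[22] = 11,  a[23] = 2,  a[24] = 13,  a[25] = 1,  a[26] = 0,  a[27] = 1,  a[28] = 1,  a[29] = 2,  a[30] = 3,  a[31] = 5,  a[32] = 8,  a[33] = 13,  a[34] = 7,  a[35] = 6,  a[36] = 13,  a[37] = 5,  a[38] = 4,  a[39] = 9,  a[40] = 13,  a[41] = 8,  a[42] = 7,  a[43] = 1,  a[44] = 8,  a[45] = 9,  a[46] = 3,  a[47] = 12,  a[48] = 1,  a[49] = 13,  a[50] = 0.
The sequence repeats with period 48.
So a[4599] = a[1 + ((4599-1) mod 48)] = a[39] = 9.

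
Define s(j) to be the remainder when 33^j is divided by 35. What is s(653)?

Listing terms: s(0) = 1, s(1) = 33, s(2) = 4, s(3) = 27, s(4) = 16, s(5) = 3, s(6) = 29, s(7) = 12, s(8) = 11, s(9) = 13, s(10) = 9, s(11) = 17, s(12) = 1.
Since s(12) = s(0) = 1, the sequence is periodic with period 12.
(653 - 0) mod 12 = 5, so s(653) = s(5) = 3.

3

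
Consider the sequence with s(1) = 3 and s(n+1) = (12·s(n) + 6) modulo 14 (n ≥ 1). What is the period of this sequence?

Computing terms: s(1) = 3; s(2) = 0; s(3) = 6; s(4) = 8; s(5) = 4; s(6) = 12; s(7) = 10; s(8) = 0.
Since s(8) = s(2) = 0, the sequence is eventually periodic: after a pre-period of length 1 it cycles with period 6.

6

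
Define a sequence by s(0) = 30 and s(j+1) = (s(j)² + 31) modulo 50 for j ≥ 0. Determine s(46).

6

Computing terms: s(0) = 30,  s(1) = 31,  s(2) = 42,  s(3) = 45,  s(4) = 6,  s(5) = 17,  s(6) = 20,  s(7) = 31.
Since s(7) = s(1) = 31, the sequence is eventually periodic: after a pre-period of length 1 it cycles with period 6.
For j ≥ 1, s(j) depends only on (j - 1) mod 6. (46 - 1) mod 6 = 3, so s(46) = s(4) = 6.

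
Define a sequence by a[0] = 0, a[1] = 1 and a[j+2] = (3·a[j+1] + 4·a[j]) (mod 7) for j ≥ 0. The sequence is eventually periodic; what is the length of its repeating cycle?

6

Computing terms: a[0] = 0,  a[1] = 1,  a[2] = 3,  a[3] = 6,  a[4] = 2,  a[5] = 2,  a[6] = 0,  a[7] = 1.
Since (a[6], a[7]) = (a[0], a[1]) = (0, 1) (two consecutive terms determine the rest), the sequence is periodic with period 6.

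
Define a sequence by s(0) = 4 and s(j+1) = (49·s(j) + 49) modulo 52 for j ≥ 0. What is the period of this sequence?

Computing terms: s(0) = 4; s(1) = 37; s(2) = 42; s(3) = 27; s(4) = 20; s(5) = 41; s(6) = 30; s(7) = 11; s(8) = 16; s(9) = 1; s(10) = 46; s(11) = 15; s(12) = 4.
The sequence repeats with period 12.

12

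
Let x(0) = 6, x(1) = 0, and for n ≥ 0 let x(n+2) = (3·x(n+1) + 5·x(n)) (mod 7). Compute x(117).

6

Computing terms: x(0) = 6; x(1) = 0; x(2) = 2; x(3) = 6; x(4) = 0.
The sequence repeats with period 3.
(117 - 0) mod 3 = 0, so x(117) = x(0) = 6.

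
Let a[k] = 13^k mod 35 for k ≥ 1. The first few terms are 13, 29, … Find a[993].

13

Computing terms: a[1] = 13, a[2] = 29, a[3] = 27, a[4] = 1, a[5] = 13.
The sequence repeats with period 4.
So a[993] = a[1 + ((993-1) mod 4)] = a[1] = 13.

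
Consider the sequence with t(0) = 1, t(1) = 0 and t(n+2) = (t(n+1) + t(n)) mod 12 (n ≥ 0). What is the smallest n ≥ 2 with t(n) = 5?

6

We have t(0) = 1; t(1) = 0; t(2) = 1; t(3) = 1; t(4) = 2; t(5) = 3; t(6) = 5; t(7) = 8; t(8) = 1; t(9) = 9; t(10) = 10; t(11) = 7; t(12) = 5; t(13) = 0; t(14) = 5; t(15) = 5; t(16) = 10; t(17) = 3; t(18) = 1; t(19) = 4; t(20) = 5; t(21) = 9; t(22) = 2; t(23) = 11; t(24) = 1; t(25) = 0.
Since (t(24), t(25)) = (t(0), t(1)) = (1, 0) (two consecutive terms determine the rest), the sequence is periodic with period 24.
The value 5 first appears (with n ≥ 2) at t(6).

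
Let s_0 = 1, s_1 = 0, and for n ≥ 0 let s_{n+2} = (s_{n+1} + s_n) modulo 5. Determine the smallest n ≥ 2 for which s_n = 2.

We have s_0 = 1,  s_1 = 0,  s_2 = 1,  s_3 = 1,  s_4 = 2,  s_5 = 3,  s_6 = 0,  s_7 = 3,  s_8 = 3,  s_9 = 1,  s_{10} = 4,  s_{11} = 0,  s_{12} = 4,  s_{13} = 4,  s_{14} = 3,  s_{15} = 2,  s_{16} = 0,  s_{17} = 2,  s_{18} = 2,  s_{19} = 4,  s_{20} = 1,  s_{21} = 0.
Since (s_{20}, s_{21}) = (s_0, s_1) = (1, 0) (two consecutive terms determine the rest), the sequence is periodic with period 20.
The value 2 first appears (with n ≥ 2) at s_4.

4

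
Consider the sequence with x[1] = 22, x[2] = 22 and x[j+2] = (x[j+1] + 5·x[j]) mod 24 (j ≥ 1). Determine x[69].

12

x[1] = 22, x[2] = 22, x[3] = 12, x[4] = 2, x[5] = 14, x[6] = 0, x[7] = 22, x[8] = 22.
The sequence repeats with period 6.
(69 - 1) mod 6 = 2, so x[69] = x[3] = 12.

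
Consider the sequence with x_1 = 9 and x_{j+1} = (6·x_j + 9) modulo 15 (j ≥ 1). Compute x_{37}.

3

x_1 = 9,  x_2 = 3,  x_3 = 12,  x_4 = 6,  x_5 = 0,  x_6 = 9.
Since x_6 = x_1 = 9, the sequence is periodic with period 5.
So x_{37} = x_{1 + ((37-1) mod 5)} = x_2 = 3.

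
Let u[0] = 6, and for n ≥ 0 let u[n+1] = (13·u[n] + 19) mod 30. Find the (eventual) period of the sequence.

Computing terms: u[0] = 6, u[1] = 7, u[2] = 20, u[3] = 9, u[4] = 16, u[5] = 17, u[6] = 0, u[7] = 19, u[8] = 26, u[9] = 27, u[10] = 10, u[11] = 29, u[12] = 6.
Since u[12] = u[0] = 6, the sequence is periodic with period 12.

12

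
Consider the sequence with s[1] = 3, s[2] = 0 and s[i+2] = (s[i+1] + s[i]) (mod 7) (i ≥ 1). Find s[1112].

s[1] = 3; s[2] = 0; s[3] = 3; s[4] = 3; s[5] = 6; s[6] = 2; s[7] = 1; s[8] = 3; s[9] = 4; s[10] = 0; s[11] = 4; s[12] = 4; s[13] = 1; s[14] = 5; s[15] = 6; s[16] = 4; s[17] = 3; s[18] = 0.
Since (s[17], s[18]) = (s[1], s[2]) = (3, 0) (two consecutive terms determine the rest), the sequence is periodic with period 16.
(1112 - 1) mod 16 = 7, so s[1112] = s[8] = 3.

3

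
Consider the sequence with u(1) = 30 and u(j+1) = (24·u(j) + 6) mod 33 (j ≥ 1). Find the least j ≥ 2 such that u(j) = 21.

Computing terms: u(1) = 30; u(2) = 0; u(3) = 6; u(4) = 18; u(5) = 9; u(6) = 24; u(7) = 21; u(8) = 15; u(9) = 3; u(10) = 12; u(11) = 30.
The sequence repeats with period 10.
The value 21 first appears (with j ≥ 2) at u(7).

7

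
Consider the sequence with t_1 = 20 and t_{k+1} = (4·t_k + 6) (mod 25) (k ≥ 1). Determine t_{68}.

21

t_1 = 20; t_2 = 11; t_3 = 0; t_4 = 6; t_5 = 5; t_6 = 1; t_7 = 10; t_8 = 21; t_9 = 15; t_{10} = 16; t_{11} = 20.
The sequence repeats with period 10.
So t_{68} = t_{1 + ((68-1) mod 10)} = t_8 = 21.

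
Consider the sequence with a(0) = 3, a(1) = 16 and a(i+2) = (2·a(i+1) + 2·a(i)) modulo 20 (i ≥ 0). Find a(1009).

We have a(0) = 3; a(1) = 16; a(2) = 18; a(3) = 8; a(4) = 12; a(5) = 0; a(6) = 4; a(7) = 8; a(8) = 4; a(9) = 4; a(10) = 16; a(11) = 0; a(12) = 12; a(13) = 4; a(14) = 12; a(15) = 12; a(16) = 8; a(17) = 0; a(18) = 16; a(19) = 12; a(20) = 16; a(21) = 16; a(22) = 4; a(23) = 0; a(24) = 8; a(25) = 16; a(26) = 8; a(27) = 8; a(28) = 12.
Since (a(27), a(28)) = (a(3), a(4)) = (8, 12) (two consecutive terms determine the rest), the sequence is eventually periodic: after a pre-period of length 3 it cycles with period 24.
For i ≥ 3, a(i) depends only on (i - 3) mod 24. (1009 - 3) mod 24 = 22, so a(1009) = a(25) = 16.

16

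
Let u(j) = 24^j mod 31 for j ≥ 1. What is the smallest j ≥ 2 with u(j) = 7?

16

u(1) = 24, u(2) = 18, u(3) = 29, u(4) = 14, u(5) = 26, u(6) = 4, u(7) = 3, u(8) = 10, u(9) = 23, u(10) = 25, u(11) = 11, u(12) = 16, u(13) = 12, u(14) = 9, u(15) = 30, u(16) = 7, u(17) = 13, u(18) = 2, u(19) = 17, u(20) = 5, u(21) = 27, u(22) = 28, u(23) = 21, u(24) = 8, u(25) = 6, u(26) = 20, u(27) = 15, u(28) = 19, u(29) = 22, u(30) = 1, u(31) = 24.
Since u(31) = u(1) = 24, the sequence is periodic with period 30.
The value 7 first appears (with j ≥ 2) at u(16).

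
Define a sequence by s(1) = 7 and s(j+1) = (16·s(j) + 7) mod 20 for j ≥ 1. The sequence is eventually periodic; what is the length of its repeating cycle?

5

Computing terms: s(1) = 7,  s(2) = 19,  s(3) = 11,  s(4) = 3,  s(5) = 15,  s(6) = 7.
The sequence repeats with period 5.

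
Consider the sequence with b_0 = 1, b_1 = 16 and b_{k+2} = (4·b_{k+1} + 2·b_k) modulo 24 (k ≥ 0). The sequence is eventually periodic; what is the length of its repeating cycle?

b_0 = 1,  b_1 = 16,  b_2 = 18,  b_3 = 8,  b_4 = 20,  b_5 = 0,  b_6 = 16,  b_7 = 16,  b_8 = 0,  b_9 = 8,  b_{10} = 8,  b_{11} = 0,  b_{12} = 16.
Since (b_{11}, b_{12}) = (b_5, b_6) = (0, 16) (two consecutive terms determine the rest), the sequence is eventually periodic: after a pre-period of length 5 it cycles with period 6.

6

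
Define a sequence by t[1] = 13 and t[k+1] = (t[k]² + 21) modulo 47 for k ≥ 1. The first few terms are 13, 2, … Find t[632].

Computing terms: t[1] = 13; t[2] = 2; t[3] = 25; t[4] = 35; t[5] = 24; t[6] = 33; t[7] = 29; t[8] = 16; t[9] = 42; t[10] = 46; t[11] = 22; t[12] = 35.
Since t[12] = t[4] = 35, the sequence is eventually periodic: after a pre-period of length 3 it cycles with period 8.
For k ≥ 4, t[k] depends only on (k - 4) mod 8. (632 - 4) mod 8 = 4, so t[632] = t[8] = 16.

16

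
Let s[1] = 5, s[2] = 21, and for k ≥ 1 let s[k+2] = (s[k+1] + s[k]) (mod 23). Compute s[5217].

0

s[1] = 5, s[2] = 21, s[3] = 3, s[4] = 1, s[5] = 4, s[6] = 5, s[7] = 9, s[8] = 14, s[9] = 0, s[10] = 14, s[11] = 14, s[12] = 5, s[13] = 19, s[14] = 1, s[15] = 20, s[16] = 21, s[17] = 18, s[18] = 16, s[19] = 11, s[20] = 4, s[21] = 15, s[22] = 19, s[23] = 11, s[24] = 7, s[25] = 18, s[26] = 2, s[27] = 20, s[28] = 22, s[29] = 19, s[30] = 18, s[31] = 14, s[32] = 9, s[33] = 0, s[34] = 9, s[35] = 9, s[36] = 18, s[37] = 4, s[38] = 22, s[39] = 3, s[40] = 2, s[41] = 5, s[42] = 7, s[43] = 12, s[44] = 19, s[45] = 8, s[46] = 4, s[47] = 12, s[48] = 16, s[49] = 5, s[50] = 21.
The sequence repeats with period 48.
(5217 - 1) mod 48 = 32, so s[5217] = s[33] = 0.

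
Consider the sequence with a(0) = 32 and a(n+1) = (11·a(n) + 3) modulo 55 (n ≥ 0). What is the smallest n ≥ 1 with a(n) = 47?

Computing terms: a(0) = 32,  a(1) = 25,  a(2) = 3,  a(3) = 36,  a(4) = 14,  a(5) = 47,  a(6) = 25.
Since a(6) = a(1) = 25, the sequence is eventually periodic: after a pre-period of length 1 it cycles with period 5.
The value 47 first appears (with n ≥ 1) at a(5).

5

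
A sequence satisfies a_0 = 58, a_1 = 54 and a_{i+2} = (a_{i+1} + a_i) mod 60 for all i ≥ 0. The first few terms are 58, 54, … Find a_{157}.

a_0 = 58, a_1 = 54, a_2 = 52, a_3 = 46, a_4 = 38, a_5 = 24, a_6 = 2, a_7 = 26, a_8 = 28, a_9 = 54, a_{10} = 22, a_{11} = 16, a_{12} = 38, a_{13} = 54, a_{14} = 32, a_{15} = 26, a_{16} = 58, a_{17} = 24, a_{18} = 22, a_{19} = 46, a_{20} = 8, a_{21} = 54, a_{22} = 2, a_{23} = 56, a_{24} = 58, a_{25} = 54.
The sequence repeats with period 24.
(157 - 0) mod 24 = 13, so a_{157} = a_{13} = 54.

54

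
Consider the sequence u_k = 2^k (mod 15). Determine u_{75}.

8

Listing terms: u_1 = 2,  u_2 = 4,  u_3 = 8,  u_4 = 1,  u_5 = 2.
The sequence repeats with period 4.
(75 - 1) mod 4 = 2, so u_{75} = u_3 = 8.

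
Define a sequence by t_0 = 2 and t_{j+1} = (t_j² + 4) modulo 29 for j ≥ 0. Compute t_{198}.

27

t_0 = 2; t_1 = 8; t_2 = 10; t_3 = 17; t_4 = 3; t_5 = 13; t_6 = 28; t_7 = 5; t_8 = 0; t_9 = 4; t_{10} = 20; t_{11} = 27; t_{12} = 8.
Since t_{12} = t_1 = 8, the sequence is eventually periodic: after a pre-period of length 1 it cycles with period 11.
For j ≥ 1, t_j depends only on (j - 1) mod 11. (198 - 1) mod 11 = 10, so t_{198} = t_{11} = 27.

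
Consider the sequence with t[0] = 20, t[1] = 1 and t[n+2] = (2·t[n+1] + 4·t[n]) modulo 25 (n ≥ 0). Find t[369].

4

t[0] = 20,  t[1] = 1,  t[2] = 7,  t[3] = 18,  t[4] = 14,  t[5] = 0,  t[6] = 6,  t[7] = 12,  t[8] = 23,  t[9] = 19,  t[10] = 5,  t[11] = 11,  t[12] = 17,  t[13] = 3,  t[14] = 24,  t[15] = 10,  t[16] = 16,  t[17] = 22,  t[18] = 8,  t[19] = 4,  t[20] = 15,  t[21] = 21,  t[22] = 2,  t[23] = 13,  t[24] = 9,  t[25] = 20,  t[26] = 1.
Since (t[25], t[26]) = (t[0], t[1]) = (20, 1) (two consecutive terms determine the rest), the sequence is periodic with period 25.
So t[369] = t[0 + ((369-0) mod 25)] = t[19] = 4.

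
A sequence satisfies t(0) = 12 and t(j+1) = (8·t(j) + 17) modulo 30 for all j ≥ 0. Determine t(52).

t(0) = 12,  t(1) = 23,  t(2) = 21,  t(3) = 5,  t(4) = 27,  t(5) = 23.
Since t(5) = t(1) = 23, the sequence is eventually periodic: after a pre-period of length 1 it cycles with period 4.
For j ≥ 1, t(j) depends only on (j - 1) mod 4. (52 - 1) mod 4 = 3, so t(52) = t(4) = 27.

27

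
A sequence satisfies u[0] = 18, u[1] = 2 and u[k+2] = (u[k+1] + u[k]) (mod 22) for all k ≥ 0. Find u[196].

18

Listing terms: u[0] = 18, u[1] = 2, u[2] = 20, u[3] = 0, u[4] = 20, u[5] = 20, u[6] = 18, u[7] = 16, u[8] = 12, u[9] = 6, u[10] = 18, u[11] = 2.
The sequence repeats with period 10.
So u[196] = u[0 + ((196-0) mod 10)] = u[6] = 18.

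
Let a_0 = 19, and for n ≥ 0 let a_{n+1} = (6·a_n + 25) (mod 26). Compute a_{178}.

13

a_0 = 19, a_1 = 9, a_2 = 1, a_3 = 5, a_4 = 3, a_5 = 17, a_6 = 23, a_7 = 7, a_8 = 15, a_9 = 11, a_{10} = 13, a_{11} = 25, a_{12} = 19.
Since a_{12} = a_0 = 19, the sequence is periodic with period 12.
So a_{178} = a_{0 + ((178-0) mod 12)} = a_{10} = 13.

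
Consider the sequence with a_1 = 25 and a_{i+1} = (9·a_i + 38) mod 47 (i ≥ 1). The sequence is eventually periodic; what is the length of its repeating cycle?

Listing terms: a_1 = 25,  a_2 = 28,  a_3 = 8,  a_4 = 16,  a_5 = 41,  a_6 = 31,  a_7 = 35,  a_8 = 24,  a_9 = 19,  a_{10} = 21,  a_{11} = 39,  a_{12} = 13,  a_{13} = 14,  a_{14} = 23,  a_{15} = 10,  a_{16} = 34,  a_{17} = 15,  a_{18} = 32,  a_{19} = 44,  a_{20} = 11,  a_{21} = 43,  a_{22} = 2,  a_{23} = 9,  a_{24} = 25.
The sequence repeats with period 23.

23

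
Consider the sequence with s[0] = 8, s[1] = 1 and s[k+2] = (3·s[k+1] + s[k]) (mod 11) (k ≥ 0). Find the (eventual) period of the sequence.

8

We have s[0] = 8, s[1] = 1, s[2] = 0, s[3] = 1, s[4] = 3, s[5] = 10, s[6] = 0, s[7] = 10, s[8] = 8, s[9] = 1.
The sequence repeats with period 8.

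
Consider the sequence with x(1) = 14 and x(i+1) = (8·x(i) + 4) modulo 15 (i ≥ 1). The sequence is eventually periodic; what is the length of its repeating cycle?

Listing terms: x(1) = 14,  x(2) = 11,  x(3) = 2,  x(4) = 5,  x(5) = 14.
Since x(5) = x(1) = 14, the sequence is periodic with period 4.

4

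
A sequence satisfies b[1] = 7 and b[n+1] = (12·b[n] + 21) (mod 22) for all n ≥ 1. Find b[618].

Computing terms: b[1] = 7, b[2] = 17, b[3] = 5, b[4] = 15, b[5] = 3, b[6] = 13, b[7] = 1, b[8] = 11, b[9] = 21, b[10] = 9, b[11] = 19, b[12] = 7.
Since b[12] = b[1] = 7, the sequence is periodic with period 11.
(618 - 1) mod 11 = 1, so b[618] = b[2] = 17.

17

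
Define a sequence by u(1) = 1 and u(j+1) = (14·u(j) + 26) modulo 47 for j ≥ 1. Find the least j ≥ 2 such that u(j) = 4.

Listing terms: u(1) = 1; u(2) = 40; u(3) = 22; u(4) = 5; u(5) = 2; u(6) = 7; u(7) = 30; u(8) = 23; u(9) = 19; u(10) = 10; u(11) = 25; u(12) = 0; u(13) = 26; u(14) = 14; u(15) = 34; u(16) = 32; u(17) = 4; u(18) = 35; u(19) = 46; u(20) = 12; u(21) = 6; u(22) = 16; u(23) = 15; u(24) = 1.
The sequence repeats with period 23.
The value 4 first appears (with j ≥ 2) at u(17).

17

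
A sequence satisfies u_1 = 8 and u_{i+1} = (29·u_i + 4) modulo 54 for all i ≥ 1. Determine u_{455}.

Computing terms: u_1 = 8; u_2 = 20; u_3 = 44; u_4 = 38; u_5 = 26; u_6 = 2; u_7 = 8.
Since u_7 = u_1 = 8, the sequence is periodic with period 6.
(455 - 1) mod 6 = 4, so u_{455} = u_5 = 26.

26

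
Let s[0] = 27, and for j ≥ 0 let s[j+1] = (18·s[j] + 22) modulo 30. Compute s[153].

Computing terms: s[0] = 27,  s[1] = 28,  s[2] = 16,  s[3] = 10,  s[4] = 22,  s[5] = 28.
Since s[5] = s[1] = 28, the sequence is eventually periodic: after a pre-period of length 1 it cycles with period 4.
For j ≥ 1, s[j] depends only on (j - 1) mod 4. (153 - 1) mod 4 = 0, so s[153] = s[1] = 28.

28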